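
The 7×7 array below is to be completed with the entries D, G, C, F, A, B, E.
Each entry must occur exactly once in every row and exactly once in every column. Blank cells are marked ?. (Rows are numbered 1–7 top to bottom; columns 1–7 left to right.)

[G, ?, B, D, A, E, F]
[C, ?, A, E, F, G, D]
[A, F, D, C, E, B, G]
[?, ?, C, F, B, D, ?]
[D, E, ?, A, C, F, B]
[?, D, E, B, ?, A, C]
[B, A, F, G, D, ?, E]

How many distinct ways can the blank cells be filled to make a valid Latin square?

1

Row 1, column 2: eliminating its row and column leaves {C}.
Row 2, column 2: eliminating its row and column leaves {B}.
Row 4, column 1: eliminating its row and column leaves {E}.
Row 4, column 2: eliminating its row and column leaves {G}.
Row 4, column 7: eliminating its row and column leaves {A}.
Row 5, column 3: eliminating its row and column leaves {G}.
Row 6, column 1: eliminating its row and column leaves {F}.
Row 6, column 5: eliminating its row and column leaves {G}.
Row 7, column 6: eliminating its row and column leaves {C}.
Only one assignment across all blanks avoids any row or column repeat, giving 1 completion.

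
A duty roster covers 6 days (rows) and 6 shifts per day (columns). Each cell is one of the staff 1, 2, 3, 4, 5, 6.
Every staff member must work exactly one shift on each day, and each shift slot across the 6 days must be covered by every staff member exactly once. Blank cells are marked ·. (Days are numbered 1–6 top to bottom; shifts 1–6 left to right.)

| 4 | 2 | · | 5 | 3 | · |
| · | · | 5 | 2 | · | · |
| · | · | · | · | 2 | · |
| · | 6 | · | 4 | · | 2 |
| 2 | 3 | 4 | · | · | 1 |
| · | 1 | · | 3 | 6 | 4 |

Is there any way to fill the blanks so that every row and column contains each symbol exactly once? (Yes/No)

No

Day 1, shift 6: day 1 has {2, 3, 4, 5} and shift 6 has {1, 2, 4}, so it must be 6.
Day 1, shift 3: day 1 has {2, 3, 4, 5, 6} and shift 3 has {4, 5}, so it must be 1.
Day 2, shift 2: day 2 has {2, 5} and shift 2 has {1, 2, 3, 6}, so it must be 4.
Day 2, shift 5: day 2 has {2, 4, 5} and shift 5 has {2, 3, 6}, so it must be 1.
Day 2, shift 6: day 2 has {1, 2, 4, 5} and shift 6 has {1, 2, 4, 6}, so it must be 3.
Day 2, shift 1: day 2 has {1, 2, 3, 4, 5} and shift 1 has {2, 4}, so it must be 6.
Day 3, shift 2: day 3 has {2} and shift 2 has {1, 2, 3, 4, 6}, so it must be 5.
Now day 3, shift 6: day 3 together with shift 6 already contain {1, 2, 3, 4, 5, 6} — every symbol — so nothing can go there. The grid has no valid completion.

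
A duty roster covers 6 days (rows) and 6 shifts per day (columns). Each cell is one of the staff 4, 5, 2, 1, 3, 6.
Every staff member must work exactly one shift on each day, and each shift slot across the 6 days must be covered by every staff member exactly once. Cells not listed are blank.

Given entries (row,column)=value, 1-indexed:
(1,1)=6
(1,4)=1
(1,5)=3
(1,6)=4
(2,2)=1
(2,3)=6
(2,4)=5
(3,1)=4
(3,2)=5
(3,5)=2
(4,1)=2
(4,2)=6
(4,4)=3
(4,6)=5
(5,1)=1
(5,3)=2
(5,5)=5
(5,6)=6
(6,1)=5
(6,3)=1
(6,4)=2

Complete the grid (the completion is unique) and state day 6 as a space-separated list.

5 4 1 2 6 3

Day 6, shift 6: day 6 has {5, 2, 1} and shift 6 has {4, 5, 6}, leaving only 3.
Day 6, shift 2: day 6 has {5, 2, 1, 3} and shift 2 has {5, 1, 6}, leaving only 4.
Day 6, shift 5: day 6 has {4, 5, 2, 1, 3} and shift 5 has {5, 2, 3}, leaving only 6.
So day 6 reads: 5 4 1 2 6 3.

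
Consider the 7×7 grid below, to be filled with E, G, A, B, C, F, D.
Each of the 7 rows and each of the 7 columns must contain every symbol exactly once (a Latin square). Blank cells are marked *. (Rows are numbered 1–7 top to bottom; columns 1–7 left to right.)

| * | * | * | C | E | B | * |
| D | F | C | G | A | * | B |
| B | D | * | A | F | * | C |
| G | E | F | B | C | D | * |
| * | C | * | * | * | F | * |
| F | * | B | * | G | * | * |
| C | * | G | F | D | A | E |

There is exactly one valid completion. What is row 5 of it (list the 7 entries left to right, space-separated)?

Row 5, column 5: row 5 has {C, F} and column 5 has {E, G, A, C, F, D}, leaving only B.
Row 1, column 1: row 1 has {E, B, C} and column 1 has {G, B, C, F, D}, leaving only A.
Row 5, column 1: row 5 has {B, C, F} and column 1 has {G, A, B, C, F, D}, leaving only E.
Row 5, column 4: row 5 has {E, B, C, F} and column 4 has {G, A, B, C, F}, leaving only D.
Row 5, column 3: row 5 has {E, B, C, F, D} and column 3 has {G, B, C, F}, leaving only A.
Row 5, column 7: row 5 has {E, A, B, C, F, D} and column 7 has {E, B, C}, leaving only G.
So row 5 reads: E C A D B F G.

E C A D B F G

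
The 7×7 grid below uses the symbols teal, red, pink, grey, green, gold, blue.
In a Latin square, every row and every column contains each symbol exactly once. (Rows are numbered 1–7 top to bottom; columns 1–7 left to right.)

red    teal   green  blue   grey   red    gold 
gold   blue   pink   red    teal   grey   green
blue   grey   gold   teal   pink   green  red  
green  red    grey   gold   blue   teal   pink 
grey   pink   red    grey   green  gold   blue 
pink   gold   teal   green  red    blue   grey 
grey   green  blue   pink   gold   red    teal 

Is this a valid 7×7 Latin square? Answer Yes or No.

Row 5 contains grey twice (at columns 1 and 4); row 1 is also not a permutation.

No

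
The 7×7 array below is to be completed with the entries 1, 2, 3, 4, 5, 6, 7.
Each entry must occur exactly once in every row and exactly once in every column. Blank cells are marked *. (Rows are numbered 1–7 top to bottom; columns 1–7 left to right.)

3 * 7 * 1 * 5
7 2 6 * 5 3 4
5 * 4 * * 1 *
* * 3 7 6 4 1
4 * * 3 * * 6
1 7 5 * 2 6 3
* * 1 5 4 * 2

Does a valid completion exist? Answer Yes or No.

Yes

No row or column among the givens repeats a symbol, and propagating forced cells runs into no contradiction.
One valid completion exists (for instance, 3 4 7 6 1 2 5 / 7 2 6 1 5 3 4 / 5 6 4 2 3 1 7 / 2 5 3 7 6 4 1 / 4 1 2 3 7 5 6 / 1 7 5 4 2 6 3 / 6 3 1 5 4 7 2).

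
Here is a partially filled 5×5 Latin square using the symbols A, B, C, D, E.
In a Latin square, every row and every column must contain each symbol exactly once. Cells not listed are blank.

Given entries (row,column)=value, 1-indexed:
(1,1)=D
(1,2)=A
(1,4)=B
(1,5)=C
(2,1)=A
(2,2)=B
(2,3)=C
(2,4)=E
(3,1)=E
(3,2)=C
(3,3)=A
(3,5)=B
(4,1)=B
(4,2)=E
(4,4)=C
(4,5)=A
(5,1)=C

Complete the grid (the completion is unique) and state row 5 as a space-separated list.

C D B A E

Row 5, column 2: row 5 has {C} and column 2 has {A, B, C, E}, leaving only D.
Row 5, column 4: row 5 has {C, D} and column 4 has {B, C, E}, leaving only A.
Row 5, column 5: row 5 has {A, C, D} and column 5 has {A, B, C}, leaving only E.
Row 5, column 3: row 5 has {A, C, D, E} and column 3 has {A, C}, leaving only B.
So row 5 reads: C D B A E.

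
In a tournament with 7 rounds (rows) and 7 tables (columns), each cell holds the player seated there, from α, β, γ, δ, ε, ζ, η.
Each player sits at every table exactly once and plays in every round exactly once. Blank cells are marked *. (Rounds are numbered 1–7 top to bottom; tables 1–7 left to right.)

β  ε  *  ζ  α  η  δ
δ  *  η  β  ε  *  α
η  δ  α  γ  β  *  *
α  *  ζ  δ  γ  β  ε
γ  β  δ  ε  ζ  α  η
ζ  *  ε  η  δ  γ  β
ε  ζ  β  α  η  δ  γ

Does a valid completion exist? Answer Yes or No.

No round or table among the givens repeats a symbol, and propagating forced cells runs into no contradiction.
One valid completion exists (for instance, β ε γ ζ α η δ / δ γ η β ε ζ α / η δ α γ β ε ζ / α η ζ δ γ β ε / γ β δ ε ζ α η / ζ α ε η δ γ β / ε ζ β α η δ γ).

Yes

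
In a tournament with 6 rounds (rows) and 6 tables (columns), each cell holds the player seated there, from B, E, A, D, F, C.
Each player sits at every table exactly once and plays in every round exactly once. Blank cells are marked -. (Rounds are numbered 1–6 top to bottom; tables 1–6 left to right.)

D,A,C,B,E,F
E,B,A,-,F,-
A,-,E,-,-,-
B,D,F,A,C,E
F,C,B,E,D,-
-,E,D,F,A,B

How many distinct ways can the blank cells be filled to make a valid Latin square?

2

Round 2, table 4: eliminating its round and table leaves {D, C}.
Round 2, table 6: eliminating its round and table leaves {D, C}.
Round 3, table 2: eliminating its round and table leaves {F}.
Round 3, table 4: eliminating its round and table leaves {D, C}.
Round 3, table 5: eliminating its round and table leaves {B}.
Round 3, table 6: eliminating its round and table leaves {D, C}.
Round 5, table 6: eliminating its round and table leaves {A}.
Round 6, table 1: eliminating its round and table leaves {C}.
Enumerating the assignments across these blanks that avoid any round or table repeat gives 2 completions.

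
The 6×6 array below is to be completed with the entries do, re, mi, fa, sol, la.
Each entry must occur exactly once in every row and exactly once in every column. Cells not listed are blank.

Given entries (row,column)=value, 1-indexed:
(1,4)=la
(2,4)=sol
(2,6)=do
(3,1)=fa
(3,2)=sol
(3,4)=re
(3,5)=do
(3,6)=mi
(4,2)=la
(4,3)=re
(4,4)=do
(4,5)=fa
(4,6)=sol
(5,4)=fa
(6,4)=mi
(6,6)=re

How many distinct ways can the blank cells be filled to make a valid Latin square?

Row 1, column 1: eliminating its row and column leaves {do, re, mi, sol}.
Row 1, column 2: eliminating its row and column leaves {do, re, mi, fa}.
Row 1, column 3: eliminating its row and column leaves {do, mi, fa, sol}.
Row 1, column 5: eliminating its row and column leaves {re, mi, sol}.
Row 1, column 6: eliminating its row and column leaves {fa}.
Row 2, column 1: eliminating its row and column leaves {re, mi, la}.
Row 2, column 2: eliminating its row and column leaves {re, mi, fa}.
Row 2, column 3: eliminating its row and column leaves {mi, fa, la}.
Row 2, column 5: eliminating its row and column leaves {re, mi, la}.
Row 3, column 3: eliminating its row and column leaves {la}.
Row 4, column 1: eliminating its row and column leaves {mi}.
Row 5, column 1: eliminating its row and column leaves {do, re, mi, sol, la}.
Row 5, column 2: eliminating its row and column leaves {do, re, mi}.
Row 5, column 3: eliminating its row and column leaves {do, mi, sol, la}.
Row 5, column 5: eliminating its row and column leaves {re, mi, sol, la}.
Row 5, column 6: eliminating its row and column leaves {la}.
Row 6, column 1: eliminating its row and column leaves {do, sol, la}.
Row 6, column 2: eliminating its row and column leaves {do, fa}.
Row 6, column 3: eliminating its row and column leaves {do, fa, sol, la}.
Row 6, column 5: eliminating its row and column leaves {sol, la}.
Enumerating the assignments across these blanks that avoid any row or column repeat gives 20 completions.

20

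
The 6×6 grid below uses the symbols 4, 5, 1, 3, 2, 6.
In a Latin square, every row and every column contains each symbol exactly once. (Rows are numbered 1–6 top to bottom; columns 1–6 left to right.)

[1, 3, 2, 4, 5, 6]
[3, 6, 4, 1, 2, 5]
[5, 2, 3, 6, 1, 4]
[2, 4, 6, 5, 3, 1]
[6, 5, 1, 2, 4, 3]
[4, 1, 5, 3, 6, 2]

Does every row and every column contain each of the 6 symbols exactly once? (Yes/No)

Yes

Each row is a permutation of the 6 symbols, and so is each column.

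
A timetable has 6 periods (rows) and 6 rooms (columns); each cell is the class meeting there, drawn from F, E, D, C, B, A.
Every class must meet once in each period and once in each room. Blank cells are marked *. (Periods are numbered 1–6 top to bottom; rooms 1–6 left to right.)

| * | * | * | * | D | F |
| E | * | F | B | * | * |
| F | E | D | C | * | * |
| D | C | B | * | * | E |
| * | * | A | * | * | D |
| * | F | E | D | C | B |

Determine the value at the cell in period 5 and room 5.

Period 1, room 3: period 1 has {F, D} and room 3 has {F, E, D, B, A}, leaving only C.
Period 2, room 5: period 2 has {F, E, B} and room 5 has {D, C}, leaving only A.
Period 2, room 2: period 2 has {F, E, B, A} and room 2 has {F, E, C}, leaving only D.
Period 2, room 6: period 2 has {F, E, D, B, A} and room 6 has {F, E, D, B}, leaving only C.
Period 3, room 5: period 3 has {F, E, D, C} and room 5 has {D, C, A}, leaving only B.
Period 3, room 6: period 3 has {F, E, D, C, B} and room 6 has {F, E, D, C, B}, leaving only A.
Period 4, room 5: period 4 has {E, D, C, B} and room 5 has {D, C, B, A}, leaving only F.
Period 5 already has {D, A} and room 5 already has {F, D, C, B, A}, so period 5, room 5 must be E.

E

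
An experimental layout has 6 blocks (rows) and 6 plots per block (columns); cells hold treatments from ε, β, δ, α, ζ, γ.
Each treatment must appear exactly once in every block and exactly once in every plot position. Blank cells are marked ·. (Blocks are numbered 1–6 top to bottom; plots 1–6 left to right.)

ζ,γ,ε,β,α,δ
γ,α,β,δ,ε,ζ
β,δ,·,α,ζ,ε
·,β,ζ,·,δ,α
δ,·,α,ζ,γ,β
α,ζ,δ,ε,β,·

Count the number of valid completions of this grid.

Block 3, plot 3: eliminating its block and plot leaves {γ}.
Block 4, plot 1: eliminating its block and plot leaves {ε}.
Block 4, plot 4: eliminating its block and plot leaves {γ}.
Block 5, plot 2: eliminating its block and plot leaves {ε}.
Block 6, plot 6: eliminating its block and plot leaves {γ}.
Only one assignment across all blanks avoids any block or plot repeat, giving 1 completion.

1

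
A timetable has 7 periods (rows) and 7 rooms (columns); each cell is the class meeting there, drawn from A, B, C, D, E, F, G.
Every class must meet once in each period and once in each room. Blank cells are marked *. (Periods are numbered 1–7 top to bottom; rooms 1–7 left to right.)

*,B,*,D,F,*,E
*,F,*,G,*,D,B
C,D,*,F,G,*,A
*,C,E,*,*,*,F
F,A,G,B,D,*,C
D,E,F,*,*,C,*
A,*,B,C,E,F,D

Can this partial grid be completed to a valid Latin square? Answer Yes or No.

Period 3, room 3: period 3 together with room 3 already contain {A, B, C, D, E, F, G} — every symbol — so nothing can go there. The grid has no valid completion.

No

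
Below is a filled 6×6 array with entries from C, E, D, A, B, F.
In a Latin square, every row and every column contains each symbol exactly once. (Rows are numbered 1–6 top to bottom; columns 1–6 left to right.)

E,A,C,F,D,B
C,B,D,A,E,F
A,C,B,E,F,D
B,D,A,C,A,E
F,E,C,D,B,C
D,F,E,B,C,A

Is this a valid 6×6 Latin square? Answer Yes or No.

No

Row 5 contains C twice (at columns 3 and 6); row 4 is also not a permutation.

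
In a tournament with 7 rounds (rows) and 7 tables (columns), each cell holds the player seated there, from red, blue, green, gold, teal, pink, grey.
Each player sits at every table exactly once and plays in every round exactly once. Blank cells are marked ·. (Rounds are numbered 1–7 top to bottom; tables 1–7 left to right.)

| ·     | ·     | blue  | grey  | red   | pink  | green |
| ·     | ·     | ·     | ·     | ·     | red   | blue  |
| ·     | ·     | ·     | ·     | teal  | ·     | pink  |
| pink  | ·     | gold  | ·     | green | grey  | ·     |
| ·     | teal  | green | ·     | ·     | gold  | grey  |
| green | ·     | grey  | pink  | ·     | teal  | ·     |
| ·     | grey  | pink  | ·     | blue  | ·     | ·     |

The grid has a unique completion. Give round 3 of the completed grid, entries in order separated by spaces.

grey green red gold teal blue pink

Round 3, table 3: round 3 has {teal, pink} and table 3 has {blue, green, gold, pink, grey}, leaving only red.
Round 1, table 2: round 1 has {red, blue, green, pink, grey} and table 2 has {teal, grey}, leaving only gold.
Round 1, table 1: round 1 has {red, blue, green, gold, pink, grey} and table 1 has {green, pink}, leaving only teal.
Round 2, table 3: round 2 has {red, blue} and table 3 has {red, blue, green, gold, pink, grey}, leaving only teal.
Round 5, table 5: round 5 has {green, gold, teal, grey} and table 5 has {red, blue, green, teal}, leaving only pink.
Round 6, table 5: round 6 has {green, teal, pink, grey} and table 5 has {red, blue, green, teal, pink}, leaving only gold.
Round 2, table 5: round 2 has {red, blue, teal} and table 5 has {red, blue, green, gold, teal, pink}, leaving only grey.
Round 2, table 1: round 2 has {red, blue, teal, grey} and table 1 has {green, teal, pink}, leaving only gold.
Round 2, table 4: round 2 has {red, blue, gold, teal, grey} and table 4 has {pink, grey}, leaving only green.
Round 2, table 2: round 2 has {red, blue, green, gold, teal, grey} and table 2 has {gold, teal, grey}, leaving only pink.
Round 6, table 7: round 6 has {green, gold, teal, pink, grey} and table 7 has {blue, green, pink, grey}, leaving only red.
Round 4, table 7: round 4 has {green, gold, pink, grey} and table 7 has {red, blue, green, pink, grey}, leaving only teal.
Round 6, table 2: round 6 has {red, green, gold, teal, pink, grey} and table 2 has {gold, teal, pink, grey}, leaving only blue.
Round 3, table 2: round 3 has {red, teal, pink} and table 2 has {blue, gold, teal, pink, grey}, leaving only green.
Round 3, table 6: round 3 has {red, green, teal, pink} and table 6 has {red, gold, teal, pink, grey}, leaving only blue.
Round 3, table 1: round 3 has {red, blue, green, teal, pink} and table 1 has {green, gold, teal, pink}, leaving only grey.
Round 3, table 4: round 3 has {red, blue, green, teal, pink, grey} and table 4 has {green, pink, grey}, leaving only gold.
So round 3 reads: grey green red gold teal blue pink.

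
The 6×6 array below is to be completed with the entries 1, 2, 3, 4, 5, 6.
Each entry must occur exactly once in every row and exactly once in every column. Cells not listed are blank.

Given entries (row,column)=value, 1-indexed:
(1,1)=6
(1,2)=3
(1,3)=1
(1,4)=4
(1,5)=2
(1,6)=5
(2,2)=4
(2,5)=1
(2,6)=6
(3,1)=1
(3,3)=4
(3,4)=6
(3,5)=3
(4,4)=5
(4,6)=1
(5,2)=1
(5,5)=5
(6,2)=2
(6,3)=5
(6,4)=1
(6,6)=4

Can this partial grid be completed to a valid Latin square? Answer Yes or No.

No row or column among the givens repeats a symbol, and propagating forced cells runs into no contradiction.
One valid completion exists (for instance, 6 3 1 4 2 5 / 5 4 2 3 1 6 / 1 5 4 6 3 2 / 2 6 3 5 4 1 / 4 1 6 2 5 3 / 3 2 5 1 6 4).

Yes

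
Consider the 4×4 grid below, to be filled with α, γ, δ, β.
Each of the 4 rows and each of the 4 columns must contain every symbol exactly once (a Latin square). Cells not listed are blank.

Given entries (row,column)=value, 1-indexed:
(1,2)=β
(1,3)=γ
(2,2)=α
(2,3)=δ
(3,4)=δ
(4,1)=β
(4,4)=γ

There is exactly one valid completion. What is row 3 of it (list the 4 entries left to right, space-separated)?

Row 3, column 2: row 3 has {δ} and column 2 has {α, β}, leaving only γ.
Row 3, column 1: row 3 has {γ, δ} and column 1 has {β}, leaving only α.
Row 3, column 3: row 3 has {α, γ, δ} and column 3 has {γ, δ}, leaving only β.
So row 3 reads: α γ β δ.

α γ β δ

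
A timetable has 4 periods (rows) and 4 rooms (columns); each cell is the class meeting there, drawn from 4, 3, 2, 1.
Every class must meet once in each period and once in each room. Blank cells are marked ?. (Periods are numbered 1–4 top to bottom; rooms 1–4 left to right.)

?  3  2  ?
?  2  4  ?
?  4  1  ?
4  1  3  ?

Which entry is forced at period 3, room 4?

Period 1, room 1: period 1 has {3, 2} and room 1 has {4}, leaving only 1.
Period 1, room 4: period 1 has {3, 2, 1} and room 4 has {}, leaving only 4.
Period 2, room 1: period 2 has {4, 2} and room 1 has {4, 1}, leaving only 3.
Period 2, room 4: period 2 has {4, 3, 2} and room 4 has {4}, leaving only 1.
Period 3, room 1: period 3 has {4, 1} and room 1 has {4, 3, 1}, leaving only 2.
Period 3 already has {4, 2, 1} and room 4 already has {4, 1}, so period 3, room 4 must be 3.

3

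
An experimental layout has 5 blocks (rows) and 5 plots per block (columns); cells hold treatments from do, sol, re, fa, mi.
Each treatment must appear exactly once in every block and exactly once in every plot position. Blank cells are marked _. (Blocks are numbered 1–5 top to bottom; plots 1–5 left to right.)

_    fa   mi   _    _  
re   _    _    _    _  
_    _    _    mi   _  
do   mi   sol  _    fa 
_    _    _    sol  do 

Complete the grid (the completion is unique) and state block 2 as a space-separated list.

re sol do fa mi

Block 1, plot 1: block 1 has {fa, mi} and plot 1 has {do, re}, leaving only sol.
Block 1, plot 5: block 1 has {sol, fa, mi} and plot 5 has {do, fa}, leaving only re.
Block 1, plot 4: block 1 has {sol, re, fa, mi} and plot 4 has {sol, mi}, leaving only do.
Block 2, plot 4: block 2 has {re} and plot 4 has {do, sol, mi}, leaving only fa.
Block 2, plot 3: block 2 has {re, fa} and plot 3 has {sol, mi}, leaving only do.
Block 2, plot 2: block 2 has {do, re, fa} and plot 2 has {fa, mi}, leaving only sol.
Block 2, plot 5: block 2 has {do, sol, re, fa} and plot 5 has {do, re, fa}, leaving only mi.
So block 2 reads: re sol do fa mi.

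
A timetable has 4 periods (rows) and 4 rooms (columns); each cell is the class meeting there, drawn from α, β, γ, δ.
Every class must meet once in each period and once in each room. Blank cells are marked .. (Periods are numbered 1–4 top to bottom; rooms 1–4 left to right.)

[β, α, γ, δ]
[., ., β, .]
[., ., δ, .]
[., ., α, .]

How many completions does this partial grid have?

4

Period 2, room 1: eliminating its period and room leaves {α, γ, δ}.
Period 2, room 2: eliminating its period and room leaves {γ, δ}.
Period 2, room 4: eliminating its period and room leaves {α, γ}.
Period 3, room 1: eliminating its period and room leaves {α, γ}.
Period 3, room 2: eliminating its period and room leaves {β, γ}.
Period 3, room 4: eliminating its period and room leaves {α, β, γ}.
Period 4, room 1: eliminating its period and room leaves {γ, δ}.
Period 4, room 2: eliminating its period and room leaves {β, γ, δ}.
Period 4, room 4: eliminating its period and room leaves {β, γ}.
Enumerating the assignments across these blanks that avoid any period or room repeat gives 4 completions.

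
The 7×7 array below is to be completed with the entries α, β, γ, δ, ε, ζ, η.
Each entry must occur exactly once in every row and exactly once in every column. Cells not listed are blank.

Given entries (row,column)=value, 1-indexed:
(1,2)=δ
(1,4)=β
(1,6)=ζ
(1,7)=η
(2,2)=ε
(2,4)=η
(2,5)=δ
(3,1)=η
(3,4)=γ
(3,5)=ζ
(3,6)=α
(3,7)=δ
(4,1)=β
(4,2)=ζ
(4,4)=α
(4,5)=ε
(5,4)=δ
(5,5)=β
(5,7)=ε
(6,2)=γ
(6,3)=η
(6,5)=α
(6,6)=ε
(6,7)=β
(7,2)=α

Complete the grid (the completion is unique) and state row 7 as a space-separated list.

Row 1, column 5: row 1 has {β, δ, ζ, η} and column 5 has {α, β, δ, ε, ζ}, leaving only γ.
Row 7, column 5: row 7 has {α} and column 5 has {α, β, γ, δ, ε, ζ}, leaving only η.
Row 3, column 2: row 3 has {α, γ, δ, ζ, η} and column 2 has {α, γ, δ, ε, ζ}, leaving only β.
Row 3, column 3: row 3 has {α, β, γ, δ, ζ, η} and column 3 has {η}, leaving only ε.
Row 1, column 3: row 1 has {β, γ, δ, ζ, η} and column 3 has {ε, η}, leaving only α.
Row 1, column 1: row 1 has {α, β, γ, δ, ζ, η} and column 1 has {β, η}, leaving only ε.
Row 4, column 7: row 4 has {α, β, ε, ζ} and column 7 has {β, δ, ε, η}, leaving only γ.
Row 7, column 7: row 7 has {α, η} and column 7 has {β, γ, δ, ε, η}, leaving only ζ.
Row 7, column 4: row 7 has {α, ζ, η} and column 4 has {α, β, γ, δ, η}, leaving only ε.
Row 2, column 7: row 2 has {δ, ε, η} and column 7 has {β, γ, δ, ε, ζ, η}, leaving only α.
Row 4, column 3: row 4 has {α, β, γ, ε, ζ} and column 3 has {α, ε, η}, leaving only δ.
Row 4, column 6: row 4 has {α, β, γ, δ, ε, ζ} and column 6 has {α, ε, ζ}, leaving only η.
Row 5, column 2: row 5 has {β, δ, ε} and column 2 has {α, β, γ, δ, ε, ζ}, leaving only η.
Row 5, column 6: row 5 has {β, δ, ε, η} and column 6 has {α, ε, ζ, η}, leaving only γ.
Row 2, column 6: row 2 has {α, δ, ε, η} and column 6 has {α, γ, ε, ζ, η}, leaving only β.
Row 7, column 6: row 7 has {α, ε, ζ, η} and column 6 has {α, β, γ, ε, ζ, η}, leaving only δ.
Row 7, column 1: row 7 has {α, δ, ε, ζ, η} and column 1 has {β, ε, η}, leaving only γ.
Row 7, column 3: row 7 has {α, γ, δ, ε, ζ, η} and column 3 has {α, δ, ε, η}, leaving only β.
So row 7 reads: γ α β ε η δ ζ.

γ α β ε η δ ζ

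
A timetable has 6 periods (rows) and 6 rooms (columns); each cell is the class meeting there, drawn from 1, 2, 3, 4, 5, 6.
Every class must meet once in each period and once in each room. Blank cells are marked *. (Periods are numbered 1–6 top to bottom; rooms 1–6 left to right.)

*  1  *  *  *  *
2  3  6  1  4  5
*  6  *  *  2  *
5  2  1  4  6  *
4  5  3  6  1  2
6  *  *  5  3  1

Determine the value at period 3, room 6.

Period 1, room 1: period 1 has {1} and room 1 has {2, 4, 5, 6}, leaving only 3.
Period 1, room 4: period 1 has {1, 3} and room 4 has {1, 4, 5, 6}, leaving only 2.
Period 1, room 5: period 1 has {1, 2, 3} and room 5 has {1, 2, 3, 4, 6}, leaving only 5.
Period 1, room 3: period 1 has {1, 2, 3, 5} and room 3 has {1, 3, 6}, leaving only 4.
Period 1, room 6: period 1 has {1, 2, 3, 4, 5} and room 6 has {1, 2, 5}, leaving only 6.
Period 3, room 1: period 3 has {2, 6} and room 1 has {2, 3, 4, 5, 6}, leaving only 1.
Period 3, room 3: period 3 has {1, 2, 6} and room 3 has {1, 3, 4, 6}, leaving only 5.
Period 3, room 4: period 3 has {1, 2, 5, 6} and room 4 has {1, 2, 4, 5, 6}, leaving only 3.
Period 3 already has {1, 2, 3, 5, 6} and room 6 already has {1, 2, 5, 6}, so period 3, room 6 must be 4.

4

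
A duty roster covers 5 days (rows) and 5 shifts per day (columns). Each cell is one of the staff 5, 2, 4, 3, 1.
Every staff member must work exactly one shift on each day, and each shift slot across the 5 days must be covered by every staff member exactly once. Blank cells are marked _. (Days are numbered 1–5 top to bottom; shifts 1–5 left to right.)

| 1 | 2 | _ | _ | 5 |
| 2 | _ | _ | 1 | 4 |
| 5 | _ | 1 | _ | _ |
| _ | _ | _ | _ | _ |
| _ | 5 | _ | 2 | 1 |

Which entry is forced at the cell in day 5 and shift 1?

Day 2, shift 2: day 2 has {2, 4, 1} and shift 2 has {5, 2}, leaving only 3.
Day 2, shift 3: day 2 has {2, 4, 3, 1} and shift 3 has {1}, leaving only 5.
Day 3, shift 2: day 3 has {5, 1} and shift 2 has {5, 2, 3}, leaving only 4.
Day 3, shift 4: day 3 has {5, 4, 1} and shift 4 has {2, 1}, leaving only 3.
Day 1, shift 4: day 1 has {5, 2, 1} and shift 4 has {2, 3, 1}, leaving only 4.
Day 1, shift 3: day 1 has {5, 2, 4, 1} and shift 3 has {5, 1}, leaving only 3.
Day 3, shift 5: day 3 has {5, 4, 3, 1} and shift 5 has {5, 4, 1}, leaving only 2.
Day 4, shift 2: day 4 has {} and shift 2 has {5, 2, 4, 3}, leaving only 1.
Day 4, shift 4: day 4 has {1} and shift 4 has {2, 4, 3, 1}, leaving only 5.
Day 4, shift 5: day 4 has {5, 1} and shift 5 has {5, 2, 4, 1}, leaving only 3.
Day 4, shift 1: day 4 has {5, 3, 1} and shift 1 has {5, 2, 1}, leaving only 4.
Day 5 already has {5, 2, 1} and shift 1 already has {5, 2, 4, 1}, so day 5, shift 1 must be 3.

3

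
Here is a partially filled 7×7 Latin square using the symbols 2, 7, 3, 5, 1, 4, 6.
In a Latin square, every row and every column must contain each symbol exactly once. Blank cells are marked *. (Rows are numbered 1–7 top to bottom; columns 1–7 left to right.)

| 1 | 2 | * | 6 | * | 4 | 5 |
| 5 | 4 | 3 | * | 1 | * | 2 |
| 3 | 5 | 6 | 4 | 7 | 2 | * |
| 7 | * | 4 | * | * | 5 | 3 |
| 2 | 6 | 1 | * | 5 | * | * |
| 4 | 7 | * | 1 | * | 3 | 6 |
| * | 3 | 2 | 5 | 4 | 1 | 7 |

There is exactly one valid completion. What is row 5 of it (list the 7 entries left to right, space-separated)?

Row 5, column 6: row 5 has {2, 5, 1, 6} and column 6 has {2, 3, 5, 1, 4}, leaving only 7.
Row 5, column 4: row 5 has {2, 7, 5, 1, 6} and column 4 has {5, 1, 4, 6}, leaving only 3.
Row 5, column 7: row 5 has {2, 7, 3, 5, 1, 6} and column 7 has {2, 7, 3, 5, 6}, leaving only 4.
So row 5 reads: 2 6 1 3 5 7 4.

2 6 1 3 5 7 4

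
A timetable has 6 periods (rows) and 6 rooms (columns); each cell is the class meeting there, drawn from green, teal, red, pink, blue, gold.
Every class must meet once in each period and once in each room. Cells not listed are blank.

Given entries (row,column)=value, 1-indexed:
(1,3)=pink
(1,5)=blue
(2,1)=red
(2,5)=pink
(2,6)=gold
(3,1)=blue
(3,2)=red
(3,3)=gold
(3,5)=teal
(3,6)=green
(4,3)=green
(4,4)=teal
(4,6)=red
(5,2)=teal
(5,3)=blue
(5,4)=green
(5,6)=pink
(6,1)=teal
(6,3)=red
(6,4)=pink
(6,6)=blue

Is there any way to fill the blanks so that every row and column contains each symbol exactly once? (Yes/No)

Period 3, room 4: period 3 together with room 4 already contain {green, teal, red, pink, blue, gold} — every symbol — so nothing can go there. The grid has no valid completion.

No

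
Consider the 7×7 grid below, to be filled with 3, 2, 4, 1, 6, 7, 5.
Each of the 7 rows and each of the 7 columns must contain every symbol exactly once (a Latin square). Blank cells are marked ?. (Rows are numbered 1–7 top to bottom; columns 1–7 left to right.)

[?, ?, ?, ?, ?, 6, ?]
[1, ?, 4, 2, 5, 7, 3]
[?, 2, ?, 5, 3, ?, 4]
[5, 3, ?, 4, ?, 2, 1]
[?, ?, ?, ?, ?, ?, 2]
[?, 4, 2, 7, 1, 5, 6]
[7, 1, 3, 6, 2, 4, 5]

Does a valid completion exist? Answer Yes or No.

No row or column among the givens repeats a symbol, and propagating forced cells runs into no contradiction.
One valid completion exists (for instance, 2 5 1 3 4 6 7 / 1 6 4 2 5 7 3 / 6 2 7 5 3 1 4 / 5 3 6 4 7 2 1 / 4 7 5 1 6 3 2 / 3 4 2 7 1 5 6 / 7 1 3 6 2 4 5).

Yes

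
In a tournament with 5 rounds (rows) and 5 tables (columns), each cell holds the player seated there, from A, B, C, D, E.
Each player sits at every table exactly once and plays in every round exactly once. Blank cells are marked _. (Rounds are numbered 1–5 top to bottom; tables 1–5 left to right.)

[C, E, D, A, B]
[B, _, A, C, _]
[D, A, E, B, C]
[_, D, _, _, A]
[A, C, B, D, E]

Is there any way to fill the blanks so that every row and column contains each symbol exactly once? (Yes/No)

No

Round 2, table 2: round 2 together with table 2 already contain {A, B, C, D, E} — every symbol — so nothing can go there. The grid has no valid completion.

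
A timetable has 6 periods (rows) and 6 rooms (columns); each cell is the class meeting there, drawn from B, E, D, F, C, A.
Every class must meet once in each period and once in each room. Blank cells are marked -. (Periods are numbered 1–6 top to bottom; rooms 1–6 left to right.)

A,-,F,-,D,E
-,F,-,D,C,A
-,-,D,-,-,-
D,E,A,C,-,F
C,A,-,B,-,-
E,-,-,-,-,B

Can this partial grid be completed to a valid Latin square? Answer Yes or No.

Period 1, room 4: period 1 together with room 4 already contain {B, E, D, F, C, A} — every symbol — so nothing can go there. The grid has no valid completion.

No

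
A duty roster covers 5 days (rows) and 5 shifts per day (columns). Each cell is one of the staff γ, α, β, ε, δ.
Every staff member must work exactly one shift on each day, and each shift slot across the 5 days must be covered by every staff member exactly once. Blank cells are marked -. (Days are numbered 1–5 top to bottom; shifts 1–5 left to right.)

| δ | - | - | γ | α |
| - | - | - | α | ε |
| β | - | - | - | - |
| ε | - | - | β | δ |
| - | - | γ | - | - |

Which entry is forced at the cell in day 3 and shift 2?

Day 2, shift 1: day 2 has {α, ε} and shift 1 has {β, ε, δ}, leaving only γ.
Day 3, shift 5: day 3 has {β} and shift 5 has {α, ε, δ}, leaving only γ.
Day 4, shift 3: day 4 has {β, ε, δ} and shift 3 has {γ}, leaving only α.
Day 4, shift 2: day 4 has {α, β, ε, δ} and shift 2 has {}, leaving only γ.
Day 5, shift 1: day 5 has {γ} and shift 1 has {γ, β, ε, δ}, leaving only α.
Day 5, shift 5: day 5 has {γ, α} and shift 5 has {γ, α, ε, δ}, leaving only β.
Day 3, shift 2 is narrowed to {α, ε, δ}.
If it were ε, then day 5, shift 2 would be left with no valid symbol.
If it were δ, then day 5, shift 2 would be left with no valid symbol.
So day 3, shift 2 must be α.

α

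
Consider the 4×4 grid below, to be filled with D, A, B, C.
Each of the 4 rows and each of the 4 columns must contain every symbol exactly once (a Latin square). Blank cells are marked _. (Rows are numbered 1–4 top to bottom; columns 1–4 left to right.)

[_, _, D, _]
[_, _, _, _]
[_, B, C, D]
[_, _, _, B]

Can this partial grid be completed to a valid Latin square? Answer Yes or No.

Yes

No row or column among the givens repeats a symbol, and propagating forced cells runs into no contradiction.
One valid completion exists (for instance, B C D A / D A B C / A B C D / C D A B).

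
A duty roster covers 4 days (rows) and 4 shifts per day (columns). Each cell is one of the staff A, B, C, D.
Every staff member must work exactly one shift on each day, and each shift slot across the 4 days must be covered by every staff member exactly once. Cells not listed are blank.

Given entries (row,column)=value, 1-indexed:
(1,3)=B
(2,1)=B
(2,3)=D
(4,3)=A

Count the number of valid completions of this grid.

8

Day 1, shift 1: eliminating its day and shift leaves {A, C, D}.
Day 1, shift 2: eliminating its day and shift leaves {A, C, D}.
Day 1, shift 4: eliminating its day and shift leaves {A, C, D}.
Day 2, shift 2: eliminating its day and shift leaves {A, C}.
Day 2, shift 4: eliminating its day and shift leaves {A, C}.
Day 3, shift 1: eliminating its day and shift leaves {A, C, D}.
Day 3, shift 2: eliminating its day and shift leaves {A, B, C, D}.
Day 3, shift 3: eliminating its day and shift leaves {C}.
Day 3, shift 4: eliminating its day and shift leaves {A, B, C, D}.
Day 4, shift 1: eliminating its day and shift leaves {C, D}.
Day 4, shift 2: eliminating its day and shift leaves {B, C, D}.
Day 4, shift 4: eliminating its day and shift leaves {B, C, D}.
Enumerating the assignments across these blanks that avoid any day or shift repeat gives 8 completions.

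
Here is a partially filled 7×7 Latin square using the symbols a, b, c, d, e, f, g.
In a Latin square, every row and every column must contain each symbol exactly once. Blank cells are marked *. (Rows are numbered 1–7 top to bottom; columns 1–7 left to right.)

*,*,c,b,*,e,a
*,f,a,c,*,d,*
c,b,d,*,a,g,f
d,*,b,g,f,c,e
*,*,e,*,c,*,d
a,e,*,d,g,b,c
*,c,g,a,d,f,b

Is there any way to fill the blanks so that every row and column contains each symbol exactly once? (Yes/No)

Row 1, column 5: row 1 together with column 5 already contain {a, b, c, d, e, f, g} — every symbol — so nothing can go there. The grid has no valid completion.

No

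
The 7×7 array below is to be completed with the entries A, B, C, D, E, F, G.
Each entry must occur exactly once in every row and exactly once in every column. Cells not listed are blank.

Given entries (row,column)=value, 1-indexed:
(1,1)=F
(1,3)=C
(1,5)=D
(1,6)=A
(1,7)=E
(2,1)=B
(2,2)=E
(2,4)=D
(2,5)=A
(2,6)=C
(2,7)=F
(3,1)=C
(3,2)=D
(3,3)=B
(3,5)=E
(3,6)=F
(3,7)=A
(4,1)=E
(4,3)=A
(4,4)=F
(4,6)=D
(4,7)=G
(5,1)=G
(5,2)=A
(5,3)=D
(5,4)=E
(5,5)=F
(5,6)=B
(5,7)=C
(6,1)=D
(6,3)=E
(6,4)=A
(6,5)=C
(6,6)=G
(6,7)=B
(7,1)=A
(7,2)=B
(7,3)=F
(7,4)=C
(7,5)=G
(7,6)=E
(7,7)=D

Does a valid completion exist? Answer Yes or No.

Yes

No row or column among the givens repeats a symbol, and propagating forced cells runs into no contradiction.
One valid completion exists (for instance, F G C B D A E / B E G D A C F / C D B G E F A / E C A F B D G / G A D E F B C / D F E A C G B / A B F C G E D).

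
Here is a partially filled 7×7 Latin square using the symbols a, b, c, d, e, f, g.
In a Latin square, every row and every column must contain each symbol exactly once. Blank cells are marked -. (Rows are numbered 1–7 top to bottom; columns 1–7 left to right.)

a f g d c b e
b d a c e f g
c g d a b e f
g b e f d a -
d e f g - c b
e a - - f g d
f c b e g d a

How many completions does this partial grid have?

1

Row 4, column 7: eliminating its row and column leaves {c}.
Row 5, column 5: eliminating its row and column leaves {a}.
Row 6, column 3: eliminating its row and column leaves {c}.
Row 6, column 4: eliminating its row and column leaves {b}.
Only one assignment across all blanks avoids any row or column repeat, giving 1 completion.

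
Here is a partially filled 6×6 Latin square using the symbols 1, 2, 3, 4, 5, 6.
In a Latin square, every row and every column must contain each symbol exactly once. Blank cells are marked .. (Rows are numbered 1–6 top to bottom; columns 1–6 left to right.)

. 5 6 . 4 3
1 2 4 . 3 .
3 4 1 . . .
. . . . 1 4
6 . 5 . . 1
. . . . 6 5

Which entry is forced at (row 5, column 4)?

4

Row 1, column 1: row 1 has {3, 4, 5, 6} and column 1 has {1, 3, 6}, leaving only 2.
Row 1, column 4: row 1 has {2, 3, 4, 5, 6} and column 4 has {}, leaving only 1.
Row 2, column 6: row 2 has {1, 2, 3, 4} and column 6 has {1, 3, 4, 5}, leaving only 6.
Row 2, column 4: row 2 has {1, 2, 3, 4, 6} and column 4 has {1}, leaving only 5.
Row 3, column 6: row 3 has {1, 3, 4} and column 6 has {1, 3, 4, 5, 6}, leaving only 2.
Row 3, column 4: row 3 has {1, 2, 3, 4} and column 4 has {1, 5}, leaving only 6.
Row 3, column 5: row 3 has {1, 2, 3, 4, 6} and column 5 has {1, 3, 4, 6}, leaving only 5.
Row 4, column 1: row 4 has {1, 4} and column 1 has {1, 2, 3, 6}, leaving only 5.
Row 5, column 2: row 5 has {1, 5, 6} and column 2 has {2, 4, 5}, leaving only 3.
Row 4, column 2: row 4 has {1, 4, 5} and column 2 has {2, 3, 4, 5}, leaving only 6.
Row 5, column 5: row 5 has {1, 3, 5, 6} and column 5 has {1, 3, 4, 5, 6}, leaving only 2.
Row 5 already has {1, 2, 3, 5, 6} and column 4 already has {1, 5, 6}, so row 5, column 4 must be 4.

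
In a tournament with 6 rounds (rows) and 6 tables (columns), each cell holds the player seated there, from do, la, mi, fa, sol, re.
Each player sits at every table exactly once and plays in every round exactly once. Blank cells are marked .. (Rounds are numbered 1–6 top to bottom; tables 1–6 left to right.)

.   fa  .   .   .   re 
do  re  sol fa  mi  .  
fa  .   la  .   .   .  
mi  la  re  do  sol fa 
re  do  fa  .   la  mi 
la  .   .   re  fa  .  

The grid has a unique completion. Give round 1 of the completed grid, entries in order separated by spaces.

sol fa mi la do re

Round 1, table 1: round 1 has {fa, re} and table 1 has {do, la, mi, fa, re}, leaving only sol.
Round 1, table 5: round 1 has {fa, sol, re} and table 5 has {la, mi, fa, sol}, leaving only do.
Round 1, table 3: round 1 has {do, fa, sol, re} and table 3 has {la, fa, sol, re}, leaving only mi.
Round 1, table 4: round 1 has {do, mi, fa, sol, re} and table 4 has {do, fa, re}, leaving only la.
So round 1 reads: sol fa mi la do re.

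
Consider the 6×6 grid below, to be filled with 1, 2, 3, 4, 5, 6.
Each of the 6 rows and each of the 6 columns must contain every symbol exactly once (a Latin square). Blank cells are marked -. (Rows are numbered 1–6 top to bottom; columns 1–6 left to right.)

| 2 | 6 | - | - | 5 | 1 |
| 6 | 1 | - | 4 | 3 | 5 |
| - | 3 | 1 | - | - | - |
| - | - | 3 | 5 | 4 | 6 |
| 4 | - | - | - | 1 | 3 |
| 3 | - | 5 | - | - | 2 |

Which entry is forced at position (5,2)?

Row 1, column 3: row 1 has {1, 2, 5, 6} and column 3 has {1, 3, 5}, leaving only 4.
Row 1, column 4: row 1 has {1, 2, 4, 5, 6} and column 4 has {4, 5}, leaving only 3.
Row 2, column 3: row 2 has {1, 3, 4, 5, 6} and column 3 has {1, 3, 4, 5}, leaving only 2.
Row 3, column 1: row 3 has {1, 3} and column 1 has {2, 3, 4, 6}, leaving only 5.
Row 3, column 6: row 3 has {1, 3, 5} and column 6 has {1, 2, 3, 5, 6}, leaving only 4.
Row 4, column 1: row 4 has {3, 4, 5, 6} and column 1 has {2, 3, 4, 5, 6}, leaving only 1.
Row 4, column 2: row 4 has {1, 3, 4, 5, 6} and column 2 has {1, 3, 6}, leaving only 2.
Row 5 already has {1, 3, 4} and column 2 already has {1, 2, 3, 6}, so row 5, column 2 must be 5.

5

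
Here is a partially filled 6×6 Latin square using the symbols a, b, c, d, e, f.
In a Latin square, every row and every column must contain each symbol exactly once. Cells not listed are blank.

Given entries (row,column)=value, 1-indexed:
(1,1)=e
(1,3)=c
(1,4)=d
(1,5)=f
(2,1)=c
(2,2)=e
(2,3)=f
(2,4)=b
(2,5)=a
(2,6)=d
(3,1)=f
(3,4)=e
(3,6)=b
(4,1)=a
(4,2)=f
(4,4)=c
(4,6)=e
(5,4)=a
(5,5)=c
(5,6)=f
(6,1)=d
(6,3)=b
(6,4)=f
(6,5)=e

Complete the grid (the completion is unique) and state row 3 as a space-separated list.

Row 3, column 5: row 3 has {b, e, f} and column 5 has {a, c, e, f}, leaving only d.
Row 3, column 3: row 3 has {b, d, e, f} and column 3 has {b, c, f}, leaving only a.
Row 3, column 2: row 3 has {a, b, d, e, f} and column 2 has {e, f}, leaving only c.
So row 3 reads: f c a e d b.

f c a e d b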